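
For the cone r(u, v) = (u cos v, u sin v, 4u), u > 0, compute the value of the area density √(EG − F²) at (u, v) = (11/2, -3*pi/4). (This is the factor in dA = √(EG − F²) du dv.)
√(EG − F²)|_{(11/2, -3*pi/4)} = 11*sqrt(17)/2

E = 17, F = 0, G = u^2, so EG − F² = 17*u^2. Taking the positive square root: √(EG − F²) = sqrt(17)*Abs(u). At (u, v) = (11/2, -3*pi/4): 11*sqrt(17)/2.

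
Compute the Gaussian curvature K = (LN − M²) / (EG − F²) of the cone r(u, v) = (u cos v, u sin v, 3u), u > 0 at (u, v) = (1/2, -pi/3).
K = 0

Coefficients of the first fundamental form: E = 10, F = 0, G = u^2.
Coefficients of the second fundamental form: L = 0, M = 0, N = 3*sqrt(10)*u^2/(10*Abs(u)).
Assemble K = (LN − M²)/(EG − F²) = 0. At (u, v) = (1/2, -pi/3): K = 0.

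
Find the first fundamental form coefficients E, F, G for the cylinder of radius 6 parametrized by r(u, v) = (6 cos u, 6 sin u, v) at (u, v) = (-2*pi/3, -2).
E = 36;  F = 0;  G = 1

Partials: r_u = (-6*sin(u), 6*cos(u), 0), r_v = (0, 0, 1). As functions of (u, v):
  E = r_u · r_u = 36,
  F = r_u · r_v = 0,
  G = r_v · r_v = 1.
Evaluating at (u, v) = (-2*pi/3, -2): E = 36, F = 0, G = 1.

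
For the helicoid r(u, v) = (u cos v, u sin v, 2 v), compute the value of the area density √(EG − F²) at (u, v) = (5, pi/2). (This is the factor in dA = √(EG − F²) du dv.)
√(EG − F²)|_{(5, pi/2)} = sqrt(29)

E = 1, F = 0, G = u^2 + 4, so EG − F² = u^2 + 4. Taking the positive square root: √(EG − F²) = sqrt(u^2 + 4). At (u, v) = (5, pi/2): sqrt(29).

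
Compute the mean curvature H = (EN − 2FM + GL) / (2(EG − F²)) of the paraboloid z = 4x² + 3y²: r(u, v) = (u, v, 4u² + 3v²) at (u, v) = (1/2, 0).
H = 55*sqrt(17)/289

With E = 64*u^2 + 1, F = 48*u*v, G = 36*v^2 + 1, L = 8/sqrt(64*u^2 + 36*v^2 + 1), M = 0, N = 6/sqrt(64*u^2 + 36*v^2 + 1), assemble
  H = (EN − 2FM + GL) / (2(EG − F²)) = (192*u^2 + 144*v^2 + 7)/(64*u^2 + 36*v^2 + 1)^(3/2).
At (u, v) = (1/2, 0): H = 55*sqrt(17)/289.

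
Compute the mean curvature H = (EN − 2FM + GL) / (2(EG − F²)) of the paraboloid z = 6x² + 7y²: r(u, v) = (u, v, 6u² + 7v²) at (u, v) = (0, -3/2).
H = 2659*sqrt(442)/195364

With E = 144*u^2 + 1, F = 168*u*v, G = 196*v^2 + 1, L = 12/sqrt(144*u^2 + 196*v^2 + 1), M = 0, N = 14/sqrt(144*u^2 + 196*v^2 + 1), assemble
  H = (EN − 2FM + GL) / (2(EG − F²)) = (1008*u^2 + 1176*v^2 + 13)/(144*u^2 + 196*v^2 + 1)^(3/2).
At (u, v) = (0, -3/2): H = 2659*sqrt(442)/195364.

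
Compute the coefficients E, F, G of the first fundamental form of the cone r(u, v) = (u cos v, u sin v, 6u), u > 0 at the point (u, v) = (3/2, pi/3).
E = 37;  F = 0;  G = 9/4

Partials: r_u = (cos(v), sin(v), 6), r_v = (-u*sin(v), u*cos(v), 0). As functions of (u, v):
  E = r_u · r_u = 37,
  F = r_u · r_v = 0,
  G = r_v · r_v = u^2.
Evaluating at (u, v) = (3/2, pi/3): E = 37, F = 0, G = 9/4.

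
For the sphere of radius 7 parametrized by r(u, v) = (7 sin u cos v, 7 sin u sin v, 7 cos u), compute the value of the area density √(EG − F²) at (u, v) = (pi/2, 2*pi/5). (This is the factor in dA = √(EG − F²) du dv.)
√(EG − F²)|_{(pi/2, 2*pi/5)} = 49

E = 49, F = 0, G = 49*sin(u)^2, so EG − F² = 2401*sin(u)^2. Taking the positive square root: √(EG − F²) = 49*Abs(sin(u)). At (u, v) = (pi/2, 2*pi/5): 49.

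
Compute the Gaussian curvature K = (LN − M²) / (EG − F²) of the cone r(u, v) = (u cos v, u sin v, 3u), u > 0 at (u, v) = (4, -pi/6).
K = 0

Coefficients of the first fundamental form: E = 10, F = 0, G = u^2.
Coefficients of the second fundamental form: L = 0, M = 0, N = 3*sqrt(10)*u^2/(10*Abs(u)).
Assemble K = (LN − M²)/(EG − F²) = 0. At (u, v) = (4, -pi/6): K = 0.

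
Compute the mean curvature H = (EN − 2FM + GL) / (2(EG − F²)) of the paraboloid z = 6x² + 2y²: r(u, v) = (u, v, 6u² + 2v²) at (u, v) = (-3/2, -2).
H = 1040*sqrt(389)/151321

With E = 144*u^2 + 1, F = 48*u*v, G = 16*v^2 + 1, L = 12/sqrt(144*u^2 + 16*v^2 + 1), M = 0, N = 4/sqrt(144*u^2 + 16*v^2 + 1), assemble
  H = (EN − 2FM + GL) / (2(EG − F²)) = 8*(36*u^2 + 12*v^2 + 1)/(144*u^2 + 16*v^2 + 1)^(3/2).
At (u, v) = (-3/2, -2): H = 1040*sqrt(389)/151321.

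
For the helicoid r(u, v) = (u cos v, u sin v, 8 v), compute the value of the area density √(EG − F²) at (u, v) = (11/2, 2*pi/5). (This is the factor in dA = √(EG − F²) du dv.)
√(EG − F²)|_{(11/2, 2*pi/5)} = sqrt(377)/2

E = 1, F = 0, G = u^2 + 64, so EG − F² = u^2 + 64. Taking the positive square root: √(EG − F²) = sqrt(u^2 + 64). At (u, v) = (11/2, 2*pi/5): sqrt(377)/2.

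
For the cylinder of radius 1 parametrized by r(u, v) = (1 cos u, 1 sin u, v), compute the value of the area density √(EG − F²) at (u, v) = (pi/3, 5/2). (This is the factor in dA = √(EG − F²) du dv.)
√(EG − F²)|_{(pi/3, 5/2)} = 1

E = 1, F = 0, G = 1, so EG − F² = 1. Taking the positive square root: √(EG − F²) = 1. At (u, v) = (pi/3, 5/2): 1.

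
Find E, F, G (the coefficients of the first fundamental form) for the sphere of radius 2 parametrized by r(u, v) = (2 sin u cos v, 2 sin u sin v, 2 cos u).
E = 4;  F = 0;  G = 4*sin(u)^2

Compute partials: r_u = (2*cos(u)*cos(v), 2*sin(v)*cos(u), -2*sin(u)), r_v = (-2*sin(u)*sin(v), 2*sin(u)*cos(v), 0). Then
  E = r_u · r_u = 4,
  F = r_u · r_v = 0,
  G = r_v · r_v = 4*sin(u)^2.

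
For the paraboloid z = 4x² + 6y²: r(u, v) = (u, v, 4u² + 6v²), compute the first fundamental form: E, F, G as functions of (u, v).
E = 64*u^2 + 1;  F = 96*u*v;  G = 144*v^2 + 1

Compute partials: r_u = (1, 0, 8*u), r_v = (0, 1, 12*v). Then
  E = r_u · r_u = 64*u^2 + 1,
  F = r_u · r_v = 96*u*v,
  G = r_v · r_v = 144*v^2 + 1.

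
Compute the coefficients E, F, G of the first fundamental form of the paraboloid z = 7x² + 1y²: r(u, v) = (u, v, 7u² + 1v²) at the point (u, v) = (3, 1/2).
E = 1765;  F = 42;  G = 2

Partials: r_u = (1, 0, 14*u), r_v = (0, 1, 2*v). As functions of (u, v):
  E = r_u · r_u = 196*u^2 + 1,
  F = r_u · r_v = 28*u*v,
  G = r_v · r_v = 4*v^2 + 1.
Evaluating at (u, v) = (3, 1/2): E = 1765, F = 42, G = 2.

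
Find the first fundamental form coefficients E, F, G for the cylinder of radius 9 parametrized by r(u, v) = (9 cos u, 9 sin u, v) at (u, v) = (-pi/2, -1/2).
E = 81;  F = 0;  G = 1

Partials: r_u = (-9*sin(u), 9*cos(u), 0), r_v = (0, 0, 1). As functions of (u, v):
  E = r_u · r_u = 81,
  F = r_u · r_v = 0,
  G = r_v · r_v = 1.
Evaluating at (u, v) = (-pi/2, -1/2): E = 81, F = 0, G = 1.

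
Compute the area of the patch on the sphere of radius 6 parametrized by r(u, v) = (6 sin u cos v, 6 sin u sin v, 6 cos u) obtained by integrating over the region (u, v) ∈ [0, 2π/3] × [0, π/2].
Area = 27*pi

Area = ∫∫ √(EG − F²) du dv with √(EG − F²) = 36*Abs(sin(u)). Integrating over [0, 2π/3] × [0, π/2] gives 27*pi.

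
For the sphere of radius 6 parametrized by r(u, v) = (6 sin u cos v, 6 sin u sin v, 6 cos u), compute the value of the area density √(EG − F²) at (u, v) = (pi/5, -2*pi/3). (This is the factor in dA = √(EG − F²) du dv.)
√(EG − F²)|_{(pi/5, -2*pi/3)} = 9*sqrt(10 - 2*sqrt(5))

E = 36, F = 0, G = 36*sin(u)^2, so EG − F² = 1296*sin(u)^2. Taking the positive square root: √(EG − F²) = 36*Abs(sin(u)). At (u, v) = (pi/5, -2*pi/3): 9*sqrt(10 - 2*sqrt(5)).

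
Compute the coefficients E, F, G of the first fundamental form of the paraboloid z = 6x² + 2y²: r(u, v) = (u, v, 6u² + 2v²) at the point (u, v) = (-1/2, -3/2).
E = 37;  F = 36;  G = 37

Partials: r_u = (1, 0, 12*u), r_v = (0, 1, 4*v). As functions of (u, v):
  E = r_u · r_u = 144*u^2 + 1,
  F = r_u · r_v = 48*u*v,
  G = r_v · r_v = 16*v^2 + 1.
Evaluating at (u, v) = (-1/2, -3/2): E = 37, F = 36, G = 37.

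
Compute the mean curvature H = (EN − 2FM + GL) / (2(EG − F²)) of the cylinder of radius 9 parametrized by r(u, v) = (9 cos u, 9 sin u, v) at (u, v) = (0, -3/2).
H = -1/18

With E = 81, F = 0, G = 1, L = -9, M = 0, N = 0, assemble
  H = (EN − 2FM + GL) / (2(EG − F²)) = -1/18.
At (u, v) = (0, -3/2): H = -1/18.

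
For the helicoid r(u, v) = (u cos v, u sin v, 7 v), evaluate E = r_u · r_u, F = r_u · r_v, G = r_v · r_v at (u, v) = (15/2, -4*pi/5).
E = 1;  F = 0;  G = 421/4

Partials: r_u = (cos(v), sin(v), 0), r_v = (-u*sin(v), u*cos(v), 7). As functions of (u, v):
  E = r_u · r_u = 1,
  F = r_u · r_v = 0,
  G = r_v · r_v = u^2 + 49.
Evaluating at (u, v) = (15/2, -4*pi/5): E = 1, F = 0, G = 421/4.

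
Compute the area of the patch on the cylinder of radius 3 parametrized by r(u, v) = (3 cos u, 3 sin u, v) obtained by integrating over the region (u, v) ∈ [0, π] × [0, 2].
Area = 6*pi

Area = ∫∫ √(EG − F²) du dv with √(EG − F²) = 3. Integrating over [0, π] × [0, 2] gives 6*pi.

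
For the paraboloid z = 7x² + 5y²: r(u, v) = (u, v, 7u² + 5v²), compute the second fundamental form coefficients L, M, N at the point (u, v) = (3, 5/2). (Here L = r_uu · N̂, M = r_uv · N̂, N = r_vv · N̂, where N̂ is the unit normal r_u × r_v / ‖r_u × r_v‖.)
L = 7*sqrt(2390)/1195;  M = 0;  N = sqrt(2390)/239

Compute the unit normal N̂(u, v) = (-14*u/sqrt(196*u^2 + 100*v^2 + 1), -10*v/sqrt(196*u^2 + 100*v^2 + 1), 1/sqrt(196*u^2 + 100*v^2 + 1)), and the second partials r_uu, r_uv, r_vv. Take dot products:
  L(u, v) = r_uu · N̂ = 14/sqrt(196*u^2 + 100*v^2 + 1),
  M(u, v) = r_uv · N̂ = 0,
  N(u, v) = r_vv · N̂ = 10/sqrt(196*u^2 + 100*v^2 + 1).
Evaluating at (u, v) = (3, 5/2):
  L = 7*sqrt(2390)/1195, M = 0, N = sqrt(2390)/239.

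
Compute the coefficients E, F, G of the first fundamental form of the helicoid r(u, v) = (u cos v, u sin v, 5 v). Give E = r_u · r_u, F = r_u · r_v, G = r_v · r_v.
E = 1;  F = 0;  G = u^2 + 25

Compute partials: r_u = (cos(v), sin(v), 0), r_v = (-u*sin(v), u*cos(v), 5). Then
  E = r_u · r_u = 1,
  F = r_u · r_v = 0,
  G = r_v · r_v = u^2 + 25.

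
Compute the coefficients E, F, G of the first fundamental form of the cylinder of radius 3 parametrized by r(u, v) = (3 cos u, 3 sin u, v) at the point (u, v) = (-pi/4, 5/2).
E = 9;  F = 0;  G = 1

Partials: r_u = (-3*sin(u), 3*cos(u), 0), r_v = (0, 0, 1). As functions of (u, v):
  E = r_u · r_u = 9,
  F = r_u · r_v = 0,
  G = r_v · r_v = 1.
Evaluating at (u, v) = (-pi/4, 5/2): E = 9, F = 0, G = 1.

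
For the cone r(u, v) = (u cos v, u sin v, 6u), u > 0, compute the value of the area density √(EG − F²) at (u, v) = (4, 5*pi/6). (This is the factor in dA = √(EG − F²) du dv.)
√(EG − F²)|_{(4, 5*pi/6)} = 4*sqrt(37)

E = 37, F = 0, G = u^2, so EG − F² = 37*u^2. Taking the positive square root: √(EG − F²) = sqrt(37)*Abs(u). At (u, v) = (4, 5*pi/6): 4*sqrt(37).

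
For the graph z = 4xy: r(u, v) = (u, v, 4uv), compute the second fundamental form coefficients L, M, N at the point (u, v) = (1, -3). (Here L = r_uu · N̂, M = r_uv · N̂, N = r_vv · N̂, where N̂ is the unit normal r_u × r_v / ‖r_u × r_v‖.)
L = 0;  M = 4*sqrt(161)/161;  N = 0

Compute the unit normal N̂(u, v) = (-4*v/sqrt(16*u^2 + 16*v^2 + 1), -4*u/sqrt(16*u^2 + 16*v^2 + 1), 1/sqrt(16*u^2 + 16*v^2 + 1)), and the second partials r_uu, r_uv, r_vv. Take dot products:
  L(u, v) = r_uu · N̂ = 0,
  M(u, v) = r_uv · N̂ = 4/sqrt(16*u^2 + 16*v^2 + 1),
  N(u, v) = r_vv · N̂ = 0.
Evaluating at (u, v) = (1, -3):
  L = 0, M = 4*sqrt(161)/161, N = 0.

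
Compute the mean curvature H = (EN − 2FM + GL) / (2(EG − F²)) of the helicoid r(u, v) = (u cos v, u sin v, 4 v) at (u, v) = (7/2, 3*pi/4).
H = 0

With E = 1, F = 0, G = u^2 + 16, L = 0, M = -4/sqrt(u^2 + 16), N = 0, assemble
  H = (EN − 2FM + GL) / (2(EG − F²)) = 0.
At (u, v) = (7/2, 3*pi/4): H = 0.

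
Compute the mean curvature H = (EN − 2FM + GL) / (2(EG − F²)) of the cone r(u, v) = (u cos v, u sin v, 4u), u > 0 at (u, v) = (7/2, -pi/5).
H = 4*sqrt(17)/119

With E = 17, F = 0, G = u^2, L = 0, M = 0, N = 4*sqrt(17)*u^2/(17*Abs(u)), assemble
  H = (EN − 2FM + GL) / (2(EG − F²)) = 2*sqrt(17)/(17*Abs(u)).
At (u, v) = (7/2, -pi/5): H = 4*sqrt(17)/119.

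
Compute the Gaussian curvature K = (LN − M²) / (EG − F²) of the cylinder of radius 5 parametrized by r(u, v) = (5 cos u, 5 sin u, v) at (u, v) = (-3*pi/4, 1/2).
K = 0

Coefficients of the first fundamental form: E = 25, F = 0, G = 1.
Coefficients of the second fundamental form: L = -5, M = 0, N = 0.
Assemble K = (LN − M²)/(EG − F²) = 0. At (u, v) = (-3*pi/4, 1/2): K = 0.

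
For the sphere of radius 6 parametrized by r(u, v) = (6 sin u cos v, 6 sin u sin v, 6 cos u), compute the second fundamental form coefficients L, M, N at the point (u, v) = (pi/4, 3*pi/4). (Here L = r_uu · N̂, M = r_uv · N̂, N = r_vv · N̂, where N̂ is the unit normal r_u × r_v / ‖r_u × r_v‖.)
L = -6;  M = 0;  N = -3

Compute the unit normal N̂(u, v) = (sin(u)^2*cos(v)/Abs(sin(u)), sin(u)^2*sin(v)/Abs(sin(u)), sin(2*u)/(2*Abs(sin(u)))), and the second partials r_uu, r_uv, r_vv. Take dot products:
  L(u, v) = r_uu · N̂ = -6*sin(u)/Abs(sin(u)),
  M(u, v) = r_uv · N̂ = 0,
  N(u, v) = r_vv · N̂ = -6*sin(u)^3/Abs(sin(u)).
Evaluating at (u, v) = (pi/4, 3*pi/4):
  L = -6, M = 0, N = -3.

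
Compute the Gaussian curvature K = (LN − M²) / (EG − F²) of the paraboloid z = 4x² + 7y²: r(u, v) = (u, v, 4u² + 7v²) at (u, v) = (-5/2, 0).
K = 112/160801

Coefficients of the first fundamental form: E = 64*u^2 + 1, F = 112*u*v, G = 196*v^2 + 1.
Coefficients of the second fundamental form: L = 8/sqrt(64*u^2 + 196*v^2 + 1), M = 0, N = 14/sqrt(64*u^2 + 196*v^2 + 1).
Assemble K = (LN − M²)/(EG − F²) = 112/(4096*u^4 + 25088*u^2*v^2 + 128*u^2 + 38416*v^4 + 392*v^2 + 1). At (u, v) = (-5/2, 0): K = 112/160801.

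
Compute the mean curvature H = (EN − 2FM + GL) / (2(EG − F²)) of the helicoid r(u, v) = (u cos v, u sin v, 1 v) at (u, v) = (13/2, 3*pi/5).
H = 0

With E = 1, F = 0, G = u^2 + 1, L = 0, M = -1/sqrt(u^2 + 1), N = 0, assemble
  H = (EN − 2FM + GL) / (2(EG − F²)) = 0.
At (u, v) = (13/2, 3*pi/5): H = 0.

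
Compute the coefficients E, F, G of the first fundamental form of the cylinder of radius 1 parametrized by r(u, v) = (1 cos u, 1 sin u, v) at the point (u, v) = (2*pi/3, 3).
E = 1;  F = 0;  G = 1

Partials: r_u = (-sin(u), cos(u), 0), r_v = (0, 0, 1). As functions of (u, v):
  E = r_u · r_u = 1,
  F = r_u · r_v = 0,
  G = r_v · r_v = 1.
Evaluating at (u, v) = (2*pi/3, 3): E = 1, F = 0, G = 1.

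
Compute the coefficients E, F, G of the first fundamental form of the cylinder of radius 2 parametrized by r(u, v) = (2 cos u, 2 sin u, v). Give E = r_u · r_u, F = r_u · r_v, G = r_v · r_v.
E = 4;  F = 0;  G = 1

Compute partials: r_u = (-2*sin(u), 2*cos(u), 0), r_v = (0, 0, 1). Then
  E = r_u · r_u = 4,
  F = r_u · r_v = 0,
  G = r_v · r_v = 1.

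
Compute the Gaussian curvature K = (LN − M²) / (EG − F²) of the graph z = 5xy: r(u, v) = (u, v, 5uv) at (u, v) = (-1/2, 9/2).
K = -100/1054729

Coefficients of the first fundamental form: E = 25*v^2 + 1, F = 25*u*v, G = 25*u^2 + 1.
Coefficients of the second fundamental form: L = 0, M = 5/sqrt(25*u^2 + 25*v^2 + 1), N = 0.
Assemble K = (LN − M²)/(EG − F²) = -25/(625*u^4 + 1250*u^2*v^2 + 50*u^2 + 625*v^4 + 50*v^2 + 1). At (u, v) = (-1/2, 9/2): K = -100/1054729.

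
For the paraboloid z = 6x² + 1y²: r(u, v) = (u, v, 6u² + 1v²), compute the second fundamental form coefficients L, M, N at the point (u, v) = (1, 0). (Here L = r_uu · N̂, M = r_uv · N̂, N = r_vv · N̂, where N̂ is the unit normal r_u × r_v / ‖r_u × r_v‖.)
L = 12*sqrt(145)/145;  M = 0;  N = 2*sqrt(145)/145

Compute the unit normal N̂(u, v) = (-12*u/sqrt(144*u^2 + 4*v^2 + 1), -2*v/sqrt(144*u^2 + 4*v^2 + 1), 1/sqrt(144*u^2 + 4*v^2 + 1)), and the second partials r_uu, r_uv, r_vv. Take dot products:
  L(u, v) = r_uu · N̂ = 12/sqrt(144*u^2 + 4*v^2 + 1),
  M(u, v) = r_uv · N̂ = 0,
  N(u, v) = r_vv · N̂ = 2/sqrt(144*u^2 + 4*v^2 + 1).
Evaluating at (u, v) = (1, 0):
  L = 12*sqrt(145)/145, M = 0, N = 2*sqrt(145)/145.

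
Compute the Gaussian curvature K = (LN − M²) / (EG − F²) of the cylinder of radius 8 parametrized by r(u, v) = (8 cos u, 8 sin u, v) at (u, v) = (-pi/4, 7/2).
K = 0

Coefficients of the first fundamental form: E = 64, F = 0, G = 1.
Coefficients of the second fundamental form: L = -8, M = 0, N = 0.
Assemble K = (LN − M²)/(EG − F²) = 0. At (u, v) = (-pi/4, 7/2): K = 0.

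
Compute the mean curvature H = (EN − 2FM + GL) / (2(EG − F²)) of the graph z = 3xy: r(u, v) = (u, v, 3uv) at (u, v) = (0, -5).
H = 0

With E = 9*v^2 + 1, F = 9*u*v, G = 9*u^2 + 1, L = 0, M = 3/sqrt(9*u^2 + 9*v^2 + 1), N = 0, assemble
  H = (EN − 2FM + GL) / (2(EG − F²)) = -27*u*v/(9*u^2 + 9*v^2 + 1)^(3/2).
At (u, v) = (0, -5): H = 0.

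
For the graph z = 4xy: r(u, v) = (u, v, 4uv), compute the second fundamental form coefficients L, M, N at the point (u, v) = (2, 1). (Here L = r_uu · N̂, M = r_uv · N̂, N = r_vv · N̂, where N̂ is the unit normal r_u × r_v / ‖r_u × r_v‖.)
L = 0;  M = 4/9;  N = 0

Compute the unit normal N̂(u, v) = (-4*v/sqrt(16*u^2 + 16*v^2 + 1), -4*u/sqrt(16*u^2 + 16*v^2 + 1), 1/sqrt(16*u^2 + 16*v^2 + 1)), and the second partials r_uu, r_uv, r_vv. Take dot products:
  L(u, v) = r_uu · N̂ = 0,
  M(u, v) = r_uv · N̂ = 4/sqrt(16*u^2 + 16*v^2 + 1),
  N(u, v) = r_vv · N̂ = 0.
Evaluating at (u, v) = (2, 1):
  L = 0, M = 4/9, N = 0.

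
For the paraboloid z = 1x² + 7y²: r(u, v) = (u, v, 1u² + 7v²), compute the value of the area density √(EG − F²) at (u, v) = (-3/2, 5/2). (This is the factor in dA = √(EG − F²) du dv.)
√(EG − F²)|_{(-3/2, 5/2)} = sqrt(1235)

E = 4*u^2 + 1, F = 28*u*v, G = 196*v^2 + 1, so EG − F² = 4*u^2 + 196*v^2 + 1. Taking the positive square root: √(EG − F²) = sqrt(4*u^2 + 196*v^2 + 1). At (u, v) = (-3/2, 5/2): sqrt(1235).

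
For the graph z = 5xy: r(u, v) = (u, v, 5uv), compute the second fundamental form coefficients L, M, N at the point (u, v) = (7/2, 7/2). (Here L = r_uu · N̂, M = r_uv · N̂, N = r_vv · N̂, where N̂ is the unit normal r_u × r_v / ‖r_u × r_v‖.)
L = 0;  M = 5*sqrt(2454)/1227;  N = 0

Compute the unit normal N̂(u, v) = (-5*v/sqrt(25*u^2 + 25*v^2 + 1), -5*u/sqrt(25*u^2 + 25*v^2 + 1), 1/sqrt(25*u^2 + 25*v^2 + 1)), and the second partials r_uu, r_uv, r_vv. Take dot products:
  L(u, v) = r_uu · N̂ = 0,
  M(u, v) = r_uv · N̂ = 5/sqrt(25*u^2 + 25*v^2 + 1),
  N(u, v) = r_vv · N̂ = 0.
Evaluating at (u, v) = (7/2, 7/2):
  L = 0, M = 5*sqrt(2454)/1227, N = 0.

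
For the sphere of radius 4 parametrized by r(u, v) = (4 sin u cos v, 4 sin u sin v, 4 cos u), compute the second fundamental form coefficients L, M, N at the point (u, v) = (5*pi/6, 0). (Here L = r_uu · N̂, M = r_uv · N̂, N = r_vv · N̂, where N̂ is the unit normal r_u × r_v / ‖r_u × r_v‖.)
L = -4;  M = 0;  N = -1

Compute the unit normal N̂(u, v) = (sin(u)^2*cos(v)/Abs(sin(u)), sin(u)^2*sin(v)/Abs(sin(u)), sin(2*u)/(2*Abs(sin(u)))), and the second partials r_uu, r_uv, r_vv. Take dot products:
  L(u, v) = r_uu · N̂ = -4*sin(u)/Abs(sin(u)),
  M(u, v) = r_uv · N̂ = 0,
  N(u, v) = r_vv · N̂ = -4*sin(u)^3/Abs(sin(u)).
Evaluating at (u, v) = (5*pi/6, 0):
  L = -4, M = 0, N = -1.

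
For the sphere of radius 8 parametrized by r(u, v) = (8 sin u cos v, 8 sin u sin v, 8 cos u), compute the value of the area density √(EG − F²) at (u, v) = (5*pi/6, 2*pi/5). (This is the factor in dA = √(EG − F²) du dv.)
√(EG − F²)|_{(5*pi/6, 2*pi/5)} = 32

E = 64, F = 0, G = 64*sin(u)^2, so EG − F² = 4096*sin(u)^2. Taking the positive square root: √(EG − F²) = 64*Abs(sin(u)). At (u, v) = (5*pi/6, 2*pi/5): 32.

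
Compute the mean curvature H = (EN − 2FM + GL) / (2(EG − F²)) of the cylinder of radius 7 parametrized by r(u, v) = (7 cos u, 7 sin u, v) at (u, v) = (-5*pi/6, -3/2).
H = -1/14

With E = 49, F = 0, G = 1, L = -7, M = 0, N = 0, assemble
  H = (EN − 2FM + GL) / (2(EG − F²)) = -1/14.
At (u, v) = (-5*pi/6, -3/2): H = -1/14.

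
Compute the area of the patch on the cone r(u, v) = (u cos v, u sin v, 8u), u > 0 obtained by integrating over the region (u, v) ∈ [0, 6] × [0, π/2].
Area = 9*sqrt(65)*pi

Area = ∫∫ √(EG − F²) du dv with √(EG − F²) = sqrt(65)*Abs(u). Integrating over [0, 6] × [0, π/2] gives 9*sqrt(65)*pi.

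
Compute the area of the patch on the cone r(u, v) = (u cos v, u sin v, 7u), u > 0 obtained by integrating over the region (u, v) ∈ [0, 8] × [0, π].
Area = 160*sqrt(2)*pi

Area = ∫∫ √(EG − F²) du dv with √(EG − F²) = 5*sqrt(2)*Abs(u). Integrating over [0, 8] × [0, π] gives 160*sqrt(2)*pi.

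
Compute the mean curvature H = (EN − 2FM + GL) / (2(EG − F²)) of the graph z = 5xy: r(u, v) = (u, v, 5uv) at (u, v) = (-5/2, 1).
H = 2500/19683

With E = 25*v^2 + 1, F = 25*u*v, G = 25*u^2 + 1, L = 0, M = 5/sqrt(25*u^2 + 25*v^2 + 1), N = 0, assemble
  H = (EN − 2FM + GL) / (2(EG − F²)) = -125*u*v/(25*u^2 + 25*v^2 + 1)^(3/2).
At (u, v) = (-5/2, 1): H = 2500/19683.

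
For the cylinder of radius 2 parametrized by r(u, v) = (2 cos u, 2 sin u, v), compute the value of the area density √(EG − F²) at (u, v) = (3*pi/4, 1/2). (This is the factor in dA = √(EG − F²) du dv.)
√(EG − F²)|_{(3*pi/4, 1/2)} = 2

E = 4, F = 0, G = 1, so EG − F² = 4. Taking the positive square root: √(EG − F²) = 2. At (u, v) = (3*pi/4, 1/2): 2.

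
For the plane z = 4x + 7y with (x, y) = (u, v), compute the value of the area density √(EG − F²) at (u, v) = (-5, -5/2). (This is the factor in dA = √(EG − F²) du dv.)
√(EG − F²)|_{(-5, -5/2)} = sqrt(66)

E = 17, F = 28, G = 50, so EG − F² = 66. Taking the positive square root: √(EG − F²) = sqrt(66). At (u, v) = (-5, -5/2): sqrt(66).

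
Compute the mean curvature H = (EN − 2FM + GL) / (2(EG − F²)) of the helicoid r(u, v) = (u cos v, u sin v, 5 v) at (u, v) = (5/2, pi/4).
H = 0

With E = 1, F = 0, G = u^2 + 25, L = 0, M = -5/sqrt(u^2 + 25), N = 0, assemble
  H = (EN − 2FM + GL) / (2(EG − F²)) = 0.
At (u, v) = (5/2, pi/4): H = 0.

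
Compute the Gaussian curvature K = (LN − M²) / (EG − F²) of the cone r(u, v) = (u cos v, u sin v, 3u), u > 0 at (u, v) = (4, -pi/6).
K = 0

Coefficients of the first fundamental form: E = 10, F = 0, G = u^2.
Coefficients of the second fundamental form: L = 0, M = 0, N = 3*sqrt(10)*u^2/(10*Abs(u)).
Assemble K = (LN − M²)/(EG − F²) = 0. At (u, v) = (4, -pi/6): K = 0.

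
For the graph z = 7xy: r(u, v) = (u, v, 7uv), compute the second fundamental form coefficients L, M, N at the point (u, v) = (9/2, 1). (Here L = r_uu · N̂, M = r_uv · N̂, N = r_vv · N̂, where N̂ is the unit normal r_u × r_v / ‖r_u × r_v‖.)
L = 0;  M = 14*sqrt(4169)/4169;  N = 0

Compute the unit normal N̂(u, v) = (-7*v/sqrt(49*u^2 + 49*v^2 + 1), -7*u/sqrt(49*u^2 + 49*v^2 + 1), 1/sqrt(49*u^2 + 49*v^2 + 1)), and the second partials r_uu, r_uv, r_vv. Take dot products:
  L(u, v) = r_uu · N̂ = 0,
  M(u, v) = r_uv · N̂ = 7/sqrt(49*u^2 + 49*v^2 + 1),
  N(u, v) = r_vv · N̂ = 0.
Evaluating at (u, v) = (9/2, 1):
  L = 0, M = 14*sqrt(4169)/4169, N = 0.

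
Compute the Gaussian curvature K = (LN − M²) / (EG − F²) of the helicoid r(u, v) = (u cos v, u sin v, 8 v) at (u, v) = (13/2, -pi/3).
K = -1024/180625

Coefficients of the first fundamental form: E = 1, F = 0, G = u^2 + 64.
Coefficients of the second fundamental form: L = 0, M = -8/sqrt(u^2 + 64), N = 0.
Assemble K = (LN − M²)/(EG − F²) = -64/(u^2 + 64)^2. At (u, v) = (13/2, -pi/3): K = -1024/180625.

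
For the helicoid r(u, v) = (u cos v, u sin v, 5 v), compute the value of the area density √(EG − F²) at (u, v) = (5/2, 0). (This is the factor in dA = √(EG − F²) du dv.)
√(EG − F²)|_{(5/2, 0)} = 5*sqrt(5)/2

E = 1, F = 0, G = u^2 + 25, so EG − F² = u^2 + 25. Taking the positive square root: √(EG − F²) = sqrt(u^2 + 25). At (u, v) = (5/2, 0): 5*sqrt(5)/2.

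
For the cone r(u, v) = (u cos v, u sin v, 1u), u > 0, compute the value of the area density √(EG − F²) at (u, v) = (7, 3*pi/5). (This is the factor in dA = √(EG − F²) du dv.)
√(EG − F²)|_{(7, 3*pi/5)} = 7*sqrt(2)

E = 2, F = 0, G = u^2, so EG − F² = 2*u^2. Taking the positive square root: √(EG − F²) = sqrt(2)*Abs(u). At (u, v) = (7, 3*pi/5): 7*sqrt(2).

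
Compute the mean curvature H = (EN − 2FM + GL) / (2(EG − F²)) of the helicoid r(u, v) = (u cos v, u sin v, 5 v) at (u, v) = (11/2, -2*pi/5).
H = 0

With E = 1, F = 0, G = u^2 + 25, L = 0, M = -5/sqrt(u^2 + 25), N = 0, assemble
  H = (EN − 2FM + GL) / (2(EG − F²)) = 0.
At (u, v) = (11/2, -2*pi/5): H = 0.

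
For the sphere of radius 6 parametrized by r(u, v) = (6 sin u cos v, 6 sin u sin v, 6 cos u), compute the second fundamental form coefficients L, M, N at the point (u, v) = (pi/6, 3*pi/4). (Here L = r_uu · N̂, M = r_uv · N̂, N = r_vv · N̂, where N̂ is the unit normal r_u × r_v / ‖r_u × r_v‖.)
L = -6;  M = 0;  N = -3/2

Compute the unit normal N̂(u, v) = (sin(u)^2*cos(v)/Abs(sin(u)), sin(u)^2*sin(v)/Abs(sin(u)), sin(2*u)/(2*Abs(sin(u)))), and the second partials r_uu, r_uv, r_vv. Take dot products:
  L(u, v) = r_uu · N̂ = -6*sin(u)/Abs(sin(u)),
  M(u, v) = r_uv · N̂ = 0,
  N(u, v) = r_vv · N̂ = -6*sin(u)^3/Abs(sin(u)).
Evaluating at (u, v) = (pi/6, 3*pi/4):
  L = -6, M = 0, N = -3/2.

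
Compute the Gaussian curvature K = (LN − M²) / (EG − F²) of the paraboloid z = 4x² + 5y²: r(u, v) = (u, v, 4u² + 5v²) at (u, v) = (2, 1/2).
K = 20/19881

Coefficients of the first fundamental form: E = 64*u^2 + 1, F = 80*u*v, G = 100*v^2 + 1.
Coefficients of the second fundamental form: L = 8/sqrt(64*u^2 + 100*v^2 + 1), M = 0, N = 10/sqrt(64*u^2 + 100*v^2 + 1).
Assemble K = (LN − M²)/(EG − F²) = 80/(4096*u^4 + 12800*u^2*v^2 + 128*u^2 + 10000*v^4 + 200*v^2 + 1). At (u, v) = (2, 1/2): K = 20/19881.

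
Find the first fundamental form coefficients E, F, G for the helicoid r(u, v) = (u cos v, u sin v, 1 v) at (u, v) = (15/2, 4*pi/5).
E = 1;  F = 0;  G = 229/4

Partials: r_u = (cos(v), sin(v), 0), r_v = (-u*sin(v), u*cos(v), 1). As functions of (u, v):
  E = r_u · r_u = 1,
  F = r_u · r_v = 0,
  G = r_v · r_v = u^2 + 1.
Evaluating at (u, v) = (15/2, 4*pi/5): E = 1, F = 0, G = 229/4.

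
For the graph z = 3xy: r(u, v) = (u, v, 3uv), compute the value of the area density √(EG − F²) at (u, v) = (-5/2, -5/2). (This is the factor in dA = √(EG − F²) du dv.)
√(EG − F²)|_{(-5/2, -5/2)} = sqrt(454)/2

E = 9*v^2 + 1, F = 9*u*v, G = 9*u^2 + 1, so EG − F² = 9*u^2 + 9*v^2 + 1. Taking the positive square root: √(EG − F²) = sqrt(9*u^2 + 9*v^2 + 1). At (u, v) = (-5/2, -5/2): sqrt(454)/2.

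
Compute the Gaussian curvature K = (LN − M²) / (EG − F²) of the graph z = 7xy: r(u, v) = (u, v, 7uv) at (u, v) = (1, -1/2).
K = -784/62001

Coefficients of the first fundamental form: E = 49*v^2 + 1, F = 49*u*v, G = 49*u^2 + 1.
Coefficients of the second fundamental form: L = 0, M = 7/sqrt(49*u^2 + 49*v^2 + 1), N = 0.
Assemble K = (LN − M²)/(EG − F²) = -49/(2401*u^4 + 4802*u^2*v^2 + 98*u^2 + 2401*v^4 + 98*v^2 + 1). At (u, v) = (1, -1/2): K = -784/62001.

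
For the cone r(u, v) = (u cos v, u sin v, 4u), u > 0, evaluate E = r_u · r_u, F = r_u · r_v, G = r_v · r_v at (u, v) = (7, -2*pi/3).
E = 17;  F = 0;  G = 49

Partials: r_u = (cos(v), sin(v), 4), r_v = (-u*sin(v), u*cos(v), 0). As functions of (u, v):
  E = r_u · r_u = 17,
  F = r_u · r_v = 0,
  G = r_v · r_v = u^2.
Evaluating at (u, v) = (7, -2*pi/3): E = 17, F = 0, G = 49.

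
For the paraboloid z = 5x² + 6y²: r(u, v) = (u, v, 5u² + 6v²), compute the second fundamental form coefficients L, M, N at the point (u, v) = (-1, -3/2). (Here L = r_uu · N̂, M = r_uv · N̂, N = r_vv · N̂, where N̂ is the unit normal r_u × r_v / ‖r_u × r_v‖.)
L = 2*sqrt(17)/17;  M = 0;  N = 12*sqrt(17)/85

Compute the unit normal N̂(u, v) = (-10*u/sqrt(100*u^2 + 144*v^2 + 1), -12*v/sqrt(100*u^2 + 144*v^2 + 1), 1/sqrt(100*u^2 + 144*v^2 + 1)), and the second partials r_uu, r_uv, r_vv. Take dot products:
  L(u, v) = r_uu · N̂ = 10/sqrt(100*u^2 + 144*v^2 + 1),
  M(u, v) = r_uv · N̂ = 0,
  N(u, v) = r_vv · N̂ = 12/sqrt(100*u^2 + 144*v^2 + 1).
Evaluating at (u, v) = (-1, -3/2):
  L = 2*sqrt(17)/17, M = 0, N = 12*sqrt(17)/85.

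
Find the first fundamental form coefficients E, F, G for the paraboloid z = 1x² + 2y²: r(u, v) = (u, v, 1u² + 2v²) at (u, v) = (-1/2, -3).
E = 2;  F = 12;  G = 145

Partials: r_u = (1, 0, 2*u), r_v = (0, 1, 4*v). As functions of (u, v):
  E = r_u · r_u = 4*u^2 + 1,
  F = r_u · r_v = 8*u*v,
  G = r_v · r_v = 16*v^2 + 1.
Evaluating at (u, v) = (-1/2, -3): E = 2, F = 12, G = 145.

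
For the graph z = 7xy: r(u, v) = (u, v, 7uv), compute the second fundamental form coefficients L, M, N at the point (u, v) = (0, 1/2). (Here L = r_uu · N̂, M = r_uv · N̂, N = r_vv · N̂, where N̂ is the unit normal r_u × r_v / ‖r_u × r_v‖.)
L = 0;  M = 14*sqrt(53)/53;  N = 0

Compute the unit normal N̂(u, v) = (-7*v/sqrt(49*u^2 + 49*v^2 + 1), -7*u/sqrt(49*u^2 + 49*v^2 + 1), 1/sqrt(49*u^2 + 49*v^2 + 1)), and the second partials r_uu, r_uv, r_vv. Take dot products:
  L(u, v) = r_uu · N̂ = 0,
  M(u, v) = r_uv · N̂ = 7/sqrt(49*u^2 + 49*v^2 + 1),
  N(u, v) = r_vv · N̂ = 0.
Evaluating at (u, v) = (0, 1/2):
  L = 0, M = 14*sqrt(53)/53, N = 0.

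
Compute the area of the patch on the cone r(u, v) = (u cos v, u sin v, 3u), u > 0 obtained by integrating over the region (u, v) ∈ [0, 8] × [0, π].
Area = 32*sqrt(10)*pi

Area = ∫∫ √(EG − F²) du dv with √(EG − F²) = sqrt(10)*Abs(u). Integrating over [0, 8] × [0, π] gives 32*sqrt(10)*pi.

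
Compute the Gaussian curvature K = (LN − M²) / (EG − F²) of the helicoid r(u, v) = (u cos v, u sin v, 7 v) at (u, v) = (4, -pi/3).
K = -49/4225

Coefficients of the first fundamental form: E = 1, F = 0, G = u^2 + 49.
Coefficients of the second fundamental form: L = 0, M = -7/sqrt(u^2 + 49), N = 0.
Assemble K = (LN − M²)/(EG − F²) = -49/(u^2 + 49)^2. At (u, v) = (4, -pi/3): K = -49/4225.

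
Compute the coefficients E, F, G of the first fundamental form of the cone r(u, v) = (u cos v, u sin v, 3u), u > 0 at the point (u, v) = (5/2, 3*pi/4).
E = 10;  F = 0;  G = 25/4

Partials: r_u = (cos(v), sin(v), 3), r_v = (-u*sin(v), u*cos(v), 0). As functions of (u, v):
  E = r_u · r_u = 10,
  F = r_u · r_v = 0,
  G = r_v · r_v = u^2.
Evaluating at (u, v) = (5/2, 3*pi/4): E = 10, F = 0, G = 25/4.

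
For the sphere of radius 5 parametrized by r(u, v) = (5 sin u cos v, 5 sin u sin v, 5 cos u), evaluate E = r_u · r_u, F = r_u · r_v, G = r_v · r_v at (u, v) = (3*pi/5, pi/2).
E = 25;  F = 0;  G = 25*sqrt(5)/8 + 125/8

Partials: r_u = (5*cos(u)*cos(v), 5*sin(v)*cos(u), -5*sin(u)), r_v = (-5*sin(u)*sin(v), 5*sin(u)*cos(v), 0). As functions of (u, v):
  E = r_u · r_u = 25,
  F = r_u · r_v = 0,
  G = r_v · r_v = 25*sin(u)^2.
Evaluating at (u, v) = (3*pi/5, pi/2): E = 25, F = 0, G = 25*sqrt(5)/8 + 125/8.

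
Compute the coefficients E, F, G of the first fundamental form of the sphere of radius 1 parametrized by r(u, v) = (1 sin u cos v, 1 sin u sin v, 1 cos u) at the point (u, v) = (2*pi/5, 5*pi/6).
E = 1;  F = 0;  G = sqrt(5)/8 + 5/8

Partials: r_u = (cos(u)*cos(v), sin(v)*cos(u), -sin(u)), r_v = (-sin(u)*sin(v), sin(u)*cos(v), 0). As functions of (u, v):
  E = r_u · r_u = 1,
  F = r_u · r_v = 0,
  G = r_v · r_v = sin(u)^2.
Evaluating at (u, v) = (2*pi/5, 5*pi/6): E = 1, F = 0, G = sqrt(5)/8 + 5/8.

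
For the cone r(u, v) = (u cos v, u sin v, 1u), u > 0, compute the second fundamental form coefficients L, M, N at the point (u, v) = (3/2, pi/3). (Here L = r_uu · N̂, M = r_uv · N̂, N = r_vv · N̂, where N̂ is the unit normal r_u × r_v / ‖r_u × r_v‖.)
L = 0;  M = 0;  N = 3*sqrt(2)/4

Compute the unit normal N̂(u, v) = (-sqrt(2)*u*cos(v)/(2*Abs(u)), -sqrt(2)*u*sin(v)/(2*Abs(u)), sqrt(2)*u/(2*Abs(u))), and the second partials r_uu, r_uv, r_vv. Take dot products:
  L(u, v) = r_uu · N̂ = 0,
  M(u, v) = r_uv · N̂ = 0,
  N(u, v) = r_vv · N̂ = sqrt(2)*u^2/(2*Abs(u)).
Evaluating at (u, v) = (3/2, pi/3):
  L = 0, M = 0, N = 3*sqrt(2)/4.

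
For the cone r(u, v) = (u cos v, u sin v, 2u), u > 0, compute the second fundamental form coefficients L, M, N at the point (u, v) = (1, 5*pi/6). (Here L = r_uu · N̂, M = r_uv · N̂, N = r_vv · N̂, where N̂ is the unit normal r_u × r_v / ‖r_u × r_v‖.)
L = 0;  M = 0;  N = 2*sqrt(5)/5

Compute the unit normal N̂(u, v) = (-2*sqrt(5)*u*cos(v)/(5*Abs(u)), -2*sqrt(5)*u*sin(v)/(5*Abs(u)), sqrt(5)*u/(5*Abs(u))), and the second partials r_uu, r_uv, r_vv. Take dot products:
  L(u, v) = r_uu · N̂ = 0,
  M(u, v) = r_uv · N̂ = 0,
  N(u, v) = r_vv · N̂ = 2*sqrt(5)*u^2/(5*Abs(u)).
Evaluating at (u, v) = (1, 5*pi/6):
  L = 0, M = 0, N = 2*sqrt(5)/5.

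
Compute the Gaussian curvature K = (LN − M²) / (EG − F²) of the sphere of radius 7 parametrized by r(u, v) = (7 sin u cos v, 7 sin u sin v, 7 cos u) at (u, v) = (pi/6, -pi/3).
K = 1/49

Coefficients of the first fundamental form: E = 49, F = 0, G = 49*sin(u)^2.
Coefficients of the second fundamental form: L = -7*sin(u)/Abs(sin(u)), M = 0, N = -7*sin(u)^3/Abs(sin(u)).
Assemble K = (LN − M²)/(EG − F²) = 1/49. At (u, v) = (pi/6, -pi/3): K = 1/49.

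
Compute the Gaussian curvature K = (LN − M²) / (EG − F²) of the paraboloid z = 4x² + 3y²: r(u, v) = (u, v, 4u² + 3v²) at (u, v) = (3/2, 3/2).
K = 12/12769

Coefficients of the first fundamental form: E = 64*u^2 + 1, F = 48*u*v, G = 36*v^2 + 1.
Coefficients of the second fundamental form: L = 8/sqrt(64*u^2 + 36*v^2 + 1), M = 0, N = 6/sqrt(64*u^2 + 36*v^2 + 1).
Assemble K = (LN − M²)/(EG − F²) = 48/(4096*u^4 + 4608*u^2*v^2 + 128*u^2 + 1296*v^4 + 72*v^2 + 1). At (u, v) = (3/2, 3/2): K = 12/12769.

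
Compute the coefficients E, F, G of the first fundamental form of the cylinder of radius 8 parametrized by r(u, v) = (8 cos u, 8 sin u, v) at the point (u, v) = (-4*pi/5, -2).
E = 64;  F = 0;  G = 1

Partials: r_u = (-8*sin(u), 8*cos(u), 0), r_v = (0, 0, 1). As functions of (u, v):
  E = r_u · r_u = 64,
  F = r_u · r_v = 0,
  G = r_v · r_v = 1.
Evaluating at (u, v) = (-4*pi/5, -2): E = 64, F = 0, G = 1.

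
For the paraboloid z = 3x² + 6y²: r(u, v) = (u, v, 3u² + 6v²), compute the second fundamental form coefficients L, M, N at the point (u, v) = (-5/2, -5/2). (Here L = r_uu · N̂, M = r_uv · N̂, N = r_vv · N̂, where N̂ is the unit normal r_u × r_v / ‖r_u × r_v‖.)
L = 3*sqrt(1126)/563;  M = 0;  N = 6*sqrt(1126)/563

Compute the unit normal N̂(u, v) = (-6*u/sqrt(36*u^2 + 144*v^2 + 1), -12*v/sqrt(36*u^2 + 144*v^2 + 1), 1/sqrt(36*u^2 + 144*v^2 + 1)), and the second partials r_uu, r_uv, r_vv. Take dot products:
  L(u, v) = r_uu · N̂ = 6/sqrt(36*u^2 + 144*v^2 + 1),
  M(u, v) = r_uv · N̂ = 0,
  N(u, v) = r_vv · N̂ = 12/sqrt(36*u^2 + 144*v^2 + 1).
Evaluating at (u, v) = (-5/2, -5/2):
  L = 3*sqrt(1126)/563, M = 0, N = 6*sqrt(1126)/563.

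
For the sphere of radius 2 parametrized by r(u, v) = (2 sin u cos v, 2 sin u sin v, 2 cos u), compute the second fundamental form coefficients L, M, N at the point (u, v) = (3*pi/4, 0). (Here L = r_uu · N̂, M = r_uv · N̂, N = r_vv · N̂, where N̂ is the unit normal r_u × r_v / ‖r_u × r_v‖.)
L = -2;  M = 0;  N = -1

Compute the unit normal N̂(u, v) = (sin(u)^2*cos(v)/Abs(sin(u)), sin(u)^2*sin(v)/Abs(sin(u)), sin(2*u)/(2*Abs(sin(u)))), and the second partials r_uu, r_uv, r_vv. Take dot products:
  L(u, v) = r_uu · N̂ = -2*sin(u)/Abs(sin(u)),
  M(u, v) = r_uv · N̂ = 0,
  N(u, v) = r_vv · N̂ = -2*sin(u)^3/Abs(sin(u)).
Evaluating at (u, v) = (3*pi/4, 0):
  L = -2, M = 0, N = -1.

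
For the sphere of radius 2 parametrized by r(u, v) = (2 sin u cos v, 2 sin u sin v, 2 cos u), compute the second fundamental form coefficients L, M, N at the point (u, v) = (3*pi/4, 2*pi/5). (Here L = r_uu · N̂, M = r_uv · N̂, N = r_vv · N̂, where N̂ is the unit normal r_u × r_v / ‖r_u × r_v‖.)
L = -2;  M = 0;  N = -1

Compute the unit normal N̂(u, v) = (sin(u)^2*cos(v)/Abs(sin(u)), sin(u)^2*sin(v)/Abs(sin(u)), sin(2*u)/(2*Abs(sin(u)))), and the second partials r_uu, r_uv, r_vv. Take dot products:
  L(u, v) = r_uu · N̂ = -2*sin(u)/Abs(sin(u)),
  M(u, v) = r_uv · N̂ = 0,
  N(u, v) = r_vv · N̂ = -2*sin(u)^3/Abs(sin(u)).
Evaluating at (u, v) = (3*pi/4, 2*pi/5):
  L = -2, M = 0, N = -1.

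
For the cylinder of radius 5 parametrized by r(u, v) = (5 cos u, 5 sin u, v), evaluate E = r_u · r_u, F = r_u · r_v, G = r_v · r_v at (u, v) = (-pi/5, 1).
E = 25;  F = 0;  G = 1

Partials: r_u = (-5*sin(u), 5*cos(u), 0), r_v = (0, 0, 1). As functions of (u, v):
  E = r_u · r_u = 25,
  F = r_u · r_v = 0,
  G = r_v · r_v = 1.
Evaluating at (u, v) = (-pi/5, 1): E = 25, F = 0, G = 1.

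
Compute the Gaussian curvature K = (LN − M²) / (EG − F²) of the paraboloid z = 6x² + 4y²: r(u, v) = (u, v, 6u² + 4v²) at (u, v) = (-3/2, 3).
K = 96/811801

Coefficients of the first fundamental form: E = 144*u^2 + 1, F = 96*u*v, G = 64*v^2 + 1.
Coefficients of the second fundamental form: L = 12/sqrt(144*u^2 + 64*v^2 + 1), M = 0, N = 8/sqrt(144*u^2 + 64*v^2 + 1).
Assemble K = (LN − M²)/(EG − F²) = 96/(20736*u^4 + 18432*u^2*v^2 + 288*u^2 + 4096*v^4 + 128*v^2 + 1). At (u, v) = (-3/2, 3): K = 96/811801.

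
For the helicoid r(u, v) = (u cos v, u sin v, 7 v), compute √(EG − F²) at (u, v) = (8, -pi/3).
√(EG − F²)|_{(8, -pi/3)} = sqrt(113)

E = 1, F = 0, G = u^2 + 49; EG − F² = u^2 + 49; √(EG − F²) = sqrt(u^2 + 49). At the given point: sqrt(113).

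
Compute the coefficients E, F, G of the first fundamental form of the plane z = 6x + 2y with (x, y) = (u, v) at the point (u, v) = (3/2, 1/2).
E = 37;  F = 12;  G = 5

Partials: r_u = (1, 0, 6), r_v = (0, 1, 2). As functions of (u, v):
  E = r_u · r_u = 37,
  F = r_u · r_v = 12,
  G = r_v · r_v = 5.
Evaluating at (u, v) = (3/2, 1/2): E = 37, F = 12, G = 5.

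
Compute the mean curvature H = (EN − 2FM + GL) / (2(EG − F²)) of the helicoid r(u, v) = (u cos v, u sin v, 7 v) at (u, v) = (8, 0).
H = 0

With E = 1, F = 0, G = u^2 + 49, L = 0, M = -7/sqrt(u^2 + 49), N = 0, assemble
  H = (EN − 2FM + GL) / (2(EG − F²)) = 0.
At (u, v) = (8, 0): H = 0.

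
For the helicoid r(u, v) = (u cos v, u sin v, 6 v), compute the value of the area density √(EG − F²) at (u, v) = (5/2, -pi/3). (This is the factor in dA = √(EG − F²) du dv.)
√(EG − F²)|_{(5/2, -pi/3)} = 13/2

E = 1, F = 0, G = u^2 + 36, so EG − F² = u^2 + 36. Taking the positive square root: √(EG − F²) = sqrt(u^2 + 36). At (u, v) = (5/2, -pi/3): 13/2.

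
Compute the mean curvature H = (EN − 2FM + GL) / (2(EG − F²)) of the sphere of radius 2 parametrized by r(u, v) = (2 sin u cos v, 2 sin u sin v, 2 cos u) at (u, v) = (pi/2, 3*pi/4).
H = -1/2

With E = 4, F = 0, G = 4*sin(u)^2, L = -2*sin(u)/Abs(sin(u)), M = 0, N = -2*sin(u)^3/Abs(sin(u)), assemble
  H = (EN − 2FM + GL) / (2(EG − F²)) = -sin(u)/(2*Abs(sin(u))).
At (u, v) = (pi/2, 3*pi/4): H = -1/2.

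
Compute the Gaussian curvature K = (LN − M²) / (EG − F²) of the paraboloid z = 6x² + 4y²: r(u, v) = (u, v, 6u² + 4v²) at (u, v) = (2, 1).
K = 96/410881

Coefficients of the first fundamental form: E = 144*u^2 + 1, F = 96*u*v, G = 64*v^2 + 1.
Coefficients of the second fundamental form: L = 12/sqrt(144*u^2 + 64*v^2 + 1), M = 0, N = 8/sqrt(144*u^2 + 64*v^2 + 1).
Assemble K = (LN − M²)/(EG − F²) = 96/(20736*u^4 + 18432*u^2*v^2 + 288*u^2 + 4096*v^4 + 128*v^2 + 1). At (u, v) = (2, 1): K = 96/410881.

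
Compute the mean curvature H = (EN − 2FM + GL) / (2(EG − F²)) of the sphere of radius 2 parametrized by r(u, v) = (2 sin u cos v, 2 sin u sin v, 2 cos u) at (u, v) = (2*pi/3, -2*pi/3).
H = -1/2

With E = 4, F = 0, G = 4*sin(u)^2, L = -2*sin(u)/Abs(sin(u)), M = 0, N = -2*sin(u)^3/Abs(sin(u)), assemble
  H = (EN − 2FM + GL) / (2(EG − F²)) = -sin(u)/(2*Abs(sin(u))).
At (u, v) = (2*pi/3, -2*pi/3): H = -1/2.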